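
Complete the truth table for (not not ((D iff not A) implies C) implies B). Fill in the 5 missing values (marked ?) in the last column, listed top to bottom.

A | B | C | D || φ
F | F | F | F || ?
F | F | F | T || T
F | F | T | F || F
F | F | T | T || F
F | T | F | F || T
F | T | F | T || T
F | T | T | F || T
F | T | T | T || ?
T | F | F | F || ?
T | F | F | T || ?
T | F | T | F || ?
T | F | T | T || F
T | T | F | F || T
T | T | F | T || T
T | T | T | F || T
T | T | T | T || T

F, T, T, F, F

Row A=F, B=F, C=F, D=F: not not ((D iff not A) implies C) = T, so the formula = F.
Row A=F, B=T, C=T, D=T: not not ((D iff not A) implies C) = T, so the formula = T.
Row A=T, B=F, C=F, D=F: not not ((D iff not A) implies C) = F, so the formula = T.
Row A=T, B=F, C=F, D=T: not not ((D iff not A) implies C) = T, so the formula = F.
Row A=T, B=F, C=T, D=F: not not ((D iff not A) implies C) = T, so the formula = F.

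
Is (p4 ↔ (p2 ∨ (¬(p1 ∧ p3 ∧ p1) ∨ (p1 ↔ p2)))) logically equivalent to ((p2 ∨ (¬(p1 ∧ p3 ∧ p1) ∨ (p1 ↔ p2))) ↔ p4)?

p1  p2  p3  p4  |  φ  ψ
F   F   F   F   |  F  F
F   F   F   T   |  T  T
F   F   T   F   |  F  F
F   F   T   T   |  T  T
F   T   F   F   |  F  F
F   T   F   T   |  T  T
F   T   T   F   |  F  F
F   T   T   T   |  T  T
T   F   F   F   |  F  F
T   F   F   T   |  T  T
T   F   T   F   |  T  T
T   F   T   T   |  F  F
T   T   F   F   |  F  F
T   T   F   T   |  T  T
T   T   T   F   |  F  F
T   T   T   T   |  T  T
The columns for φ and ψ agree on every row, so they are logically equivalent.

equivalent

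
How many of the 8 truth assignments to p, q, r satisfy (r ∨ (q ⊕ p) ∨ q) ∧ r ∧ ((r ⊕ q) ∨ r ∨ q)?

4

p | q | r || φ
T | T | T || T
T | T | F || F
T | F | T || T
T | F | F || F
F | T | T || T
F | T | F || F
F | F | T || T
F | F | F || F
The formula is true on 4 of the 8 rows.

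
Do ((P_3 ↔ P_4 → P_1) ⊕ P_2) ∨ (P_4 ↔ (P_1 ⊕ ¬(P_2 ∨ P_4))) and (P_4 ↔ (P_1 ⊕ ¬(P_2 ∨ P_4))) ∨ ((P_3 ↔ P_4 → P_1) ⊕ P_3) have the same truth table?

not equivalent

P_1 | P_2 | P_3 | P_4 || φ | ψ
 T  |  T  |  T  |  T  || T | T
 T  |  T  |  T  |  F  || F | F
 T  |  T  |  F  |  T  || T | T
 T  |  T  |  F  |  F  || T | F
 T  |  F  |  T  |  T  || T | T
 T  |  F  |  T  |  F  || T | T
 T  |  F  |  F  |  T  || T | T
 T  |  F  |  F  |  F  || T | T
 F  |  T  |  T  |  T  || T | T
 F  |  T  |  T  |  F  || T | T
 F  |  T  |  F  |  T  || F | T
 F  |  T  |  F  |  F  || T | T
 F  |  F  |  T  |  T  || F | T
 F  |  F  |  T  |  F  || T | F
 F  |  F  |  F  |  T  || T | T
 F  |  F  |  F  |  F  || F | F
The columns differ at P_1=T, P_2=T, P_3=F, P_4=F (φ=T, ψ=F), so they are not equivalent.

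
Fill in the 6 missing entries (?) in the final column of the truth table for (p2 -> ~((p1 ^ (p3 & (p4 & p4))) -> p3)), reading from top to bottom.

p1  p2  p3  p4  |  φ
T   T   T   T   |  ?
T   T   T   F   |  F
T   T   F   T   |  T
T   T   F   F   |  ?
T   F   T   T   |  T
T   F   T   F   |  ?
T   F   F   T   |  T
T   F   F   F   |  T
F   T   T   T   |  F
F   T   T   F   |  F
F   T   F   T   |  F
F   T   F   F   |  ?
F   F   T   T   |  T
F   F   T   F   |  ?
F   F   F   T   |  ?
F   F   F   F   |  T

F, T, T, F, T, T

Row p1=T, p2=T, p3=T, p4=T: ~((p1 ^ (p3 & (p4 & p4))) -> p3) = F, so the formula = F.
Row p1=T, p2=T, p3=F, p4=F: ~((p1 ^ (p3 & (p4 & p4))) -> p3) = T, so the formula = T.
Row p1=T, p2=F, p3=T, p4=F: ~((p1 ^ (p3 & (p4 & p4))) -> p3) = F, so the formula = T.
Row p1=F, p2=T, p3=F, p4=F: ~((p1 ^ (p3 & (p4 & p4))) -> p3) = F, so the formula = F.
Row p1=F, p2=F, p3=T, p4=F: ~((p1 ^ (p3 & (p4 & p4))) -> p3) = F, so the formula = T.
Row p1=F, p2=F, p3=F, p4=T: ~((p1 ^ (p3 & (p4 & p4))) -> p3) = F, so the formula = T.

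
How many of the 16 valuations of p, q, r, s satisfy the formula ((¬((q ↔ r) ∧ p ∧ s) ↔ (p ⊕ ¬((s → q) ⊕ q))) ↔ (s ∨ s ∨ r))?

p | q | r | s || (q ↔ r) | ((q ↔ r) ∧ p ∧ s) | ¬((q ↔ r) ∧ p ∧ s) | (s → q) | ((s → q) ⊕ q) | ¬((s → q) ⊕ q) | (p ⊕ ¬((s → q) ⊕ q)) | (s ∨ s ∨ r) | φ
F | F | F | F ||    T    |         F         |         T          |    T    |       T       |       F        |          F           |      F      | T
F | F | F | T ||    T    |         F         |         T          |    F    |       F       |       T        |          T           |      T      | T
F | F | T | F ||    F    |         F         |         T          |    T    |       T       |       F        |          F           |      T      | F
F | F | T | T ||    F    |         F         |         T          |    F    |       F       |       T        |          T           |      T      | T
F | T | F | F ||    F    |         F         |         T          |    T    |       F       |       T        |          T           |      F      | F
F | T | F | T ||    F    |         F         |         T          |    T    |       F       |       T        |          T           |      T      | T
F | T | T | F ||    T    |         F         |         T          |    T    |       F       |       T        |          T           |      T      | T
F | T | T | T ||    T    |         F         |         T          |    T    |       F       |       T        |          T           |      T      | T
T | F | F | F ||    T    |         F         |         T          |    T    |       T       |       F        |          T           |      F      | F
T | F | F | T ||    T    |         T         |         F          |    F    |       F       |       T        |          F           |      T      | T
T | F | T | F ||    F    |         F         |         T          |    T    |       T       |       F        |          T           |      T      | T
T | F | T | T ||    F    |         F         |         T          |    F    |       F       |       T        |          F           |      T      | F
T | T | F | F ||    F    |         F         |         T          |    T    |       F       |       T        |          F           |      F      | T
T | T | F | T ||    F    |         F         |         T          |    T    |       F       |       T        |          F           |      T      | F
T | T | T | F ||    T    |         F         |         T          |    T    |       F       |       T        |          F           |      T      | F
T | T | T | T ||    T    |         T         |         F          |    T    |       F       |       T        |          F           |      T      | T
The formula is true on 10 of the 16 rows.

10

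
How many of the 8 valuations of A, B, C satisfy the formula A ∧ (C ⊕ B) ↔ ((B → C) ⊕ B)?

A | B | C || ((A ∧ (C ⊕ B)) ↔ ((B → C) ⊕ B))
T | T | T ||                T               
T | T | F ||                T               
T | F | T ||                T               
T | F | F ||                F               
F | T | T ||                T               
F | T | F ||                F               
F | F | T ||                F               
F | F | F ||                F               
The formula is true on 4 of the 8 rows.

4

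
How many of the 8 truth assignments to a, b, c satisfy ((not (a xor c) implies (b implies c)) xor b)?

5

  a   |   b   |   c   |   φ  
----- | ----- | ----- | -----
 True |  True |  True | False
 True |  True | False | False
 True | False |  True |  True
 True | False | False |  True
False |  True |  True | False
False |  True | False |  True
False | False |  True |  True
False | False | False |  True
The formula is true on 5 of the 8 rows.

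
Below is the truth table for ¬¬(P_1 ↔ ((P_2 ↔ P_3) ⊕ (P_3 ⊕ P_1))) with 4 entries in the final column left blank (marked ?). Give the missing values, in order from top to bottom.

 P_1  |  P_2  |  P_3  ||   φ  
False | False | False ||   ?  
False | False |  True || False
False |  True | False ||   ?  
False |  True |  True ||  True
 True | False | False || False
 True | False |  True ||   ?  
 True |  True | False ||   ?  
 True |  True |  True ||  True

False, True, False, True

Row P_1=False, P_2=False, P_3=False: (P_1 ↔ ((P_2 ↔ P_3) ⊕ (P_3 ⊕ P_1))) = False, ¬(P_1 ↔ ((P_2 ↔ P_3) ⊕ (P_3 ⊕ P_1))) = True, so the formula = False.
Row P_1=False, P_2=True, P_3=False: (P_1 ↔ ((P_2 ↔ P_3) ⊕ (P_3 ⊕ P_1))) = True, ¬(P_1 ↔ ((P_2 ↔ P_3) ⊕ (P_3 ⊕ P_1))) = False, so the formula = True.
Row P_1=True, P_2=False, P_3=True: (P_1 ↔ ((P_2 ↔ P_3) ⊕ (P_3 ⊕ P_1))) = False, ¬(P_1 ↔ ((P_2 ↔ P_3) ⊕ (P_3 ⊕ P_1))) = True, so the formula = False.
Row P_1=True, P_2=True, P_3=False: (P_1 ↔ ((P_2 ↔ P_3) ⊕ (P_3 ⊕ P_1))) = True, ¬(P_1 ↔ ((P_2 ↔ P_3) ⊕ (P_3 ⊕ P_1))) = False, so the formula = True.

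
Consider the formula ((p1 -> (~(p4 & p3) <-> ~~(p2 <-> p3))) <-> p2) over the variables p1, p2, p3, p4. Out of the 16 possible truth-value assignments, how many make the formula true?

p1 | p2 | p3 | p4 | φ
-- | -- | -- | -- | -
0  | 0  | 0  | 0  | 0
0  | 0  | 0  | 1  | 0
0  | 0  | 1  | 0  | 0
0  | 0  | 1  | 1  | 0
0  | 1  | 0  | 0  | 1
0  | 1  | 0  | 1  | 1
0  | 1  | 1  | 0  | 1
0  | 1  | 1  | 1  | 1
1  | 0  | 0  | 0  | 0
1  | 0  | 0  | 1  | 0
1  | 0  | 1  | 0  | 1
1  | 0  | 1  | 1  | 0
1  | 1  | 0  | 0  | 0
1  | 1  | 0  | 1  | 0
1  | 1  | 1  | 0  | 1
1  | 1  | 1  | 1  | 0
The formula is true on 6 of the 16 rows.

6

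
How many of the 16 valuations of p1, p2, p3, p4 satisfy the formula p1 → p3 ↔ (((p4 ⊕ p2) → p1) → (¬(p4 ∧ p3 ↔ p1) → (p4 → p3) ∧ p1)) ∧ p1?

6

p1 | p2 | p3 | p4 | (p1 → p3) | (p4 ⊕ p2) | ((p4 ⊕ p2) → p1) | (p4 ∧ p3) | ((p4 ∧ p3) ↔ p1) | ¬((p4 ∧ p3) ↔ p1) | (p4 → p3) | ((p4 → p3) ∧ p1) | φ
-- | -- | -- | -- | --------- | --------- | ---------------- | --------- | ---------------- | ----------------- | --------- | ---------------- | -
0  | 0  | 0  | 0  |     1     |     0     |        1         |     0     |        1         |         0         |     1     |        0         | 0
0  | 0  | 0  | 1  |     1     |     1     |        0         |     0     |        1         |         0         |     0     |        0         | 0
0  | 0  | 1  | 0  |     1     |     0     |        1         |     0     |        1         |         0         |     1     |        0         | 0
0  | 0  | 1  | 1  |     1     |     1     |        0         |     1     |        0         |         1         |     1     |        0         | 0
0  | 1  | 0  | 0  |     1     |     1     |        0         |     0     |        1         |         0         |     1     |        0         | 0
0  | 1  | 0  | 1  |     1     |     0     |        1         |     0     |        1         |         0         |     0     |        0         | 0
0  | 1  | 1  | 0  |     1     |     1     |        0         |     0     |        1         |         0         |     1     |        0         | 0
0  | 1  | 1  | 1  |     1     |     0     |        1         |     1     |        0         |         1         |     1     |        0         | 0
1  | 0  | 0  | 0  |     0     |     0     |        1         |     0     |        0         |         1         |     1     |        1         | 0
1  | 0  | 0  | 1  |     0     |     1     |        1         |     0     |        0         |         1         |     0     |        0         | 1
1  | 0  | 1  | 0  |     1     |     0     |        1         |     0     |        0         |         1         |     1     |        1         | 1
1  | 0  | 1  | 1  |     1     |     1     |        1         |     1     |        1         |         0         |     1     |        1         | 1
1  | 1  | 0  | 0  |     0     |     1     |        1         |     0     |        0         |         1         |     1     |        1         | 0
1  | 1  | 0  | 1  |     0     |     0     |        1         |     0     |        0         |         1         |     0     |        0         | 1
1  | 1  | 1  | 0  |     1     |     1     |        1         |     0     |        0         |         1         |     1     |        1         | 1
1  | 1  | 1  | 1  |     1     |     0     |        1         |     1     |        1         |         0         |     1     |        1         | 1
The formula is true on 6 of the 16 rows.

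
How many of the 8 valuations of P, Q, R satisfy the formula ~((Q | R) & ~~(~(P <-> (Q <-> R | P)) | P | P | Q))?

3

P  Q  R     (Q | R)  (R | P)  (Q <-> (R | P))  (P <-> (Q <-> (R | P)))  ~(P <-> (Q <-> (R | P)))  (P | Q)  φ
T  T  T        T        T            T                    T                        F                 T     F
T  T  F        T        T            T                    T                        F                 T     F
T  F  T        T        T            F                    F                        T                 T     F
T  F  F        F        T            F                    F                        T                 T     T
F  T  T        T        T            T                    F                        T                 T     F
F  T  F        T        F            F                    T                        F                 T     F
F  F  T        T        T            F                    T                        F                 F     T
F  F  F        F        F            T                    F                        T                 F     T
The formula is true on 3 of the 8 rows.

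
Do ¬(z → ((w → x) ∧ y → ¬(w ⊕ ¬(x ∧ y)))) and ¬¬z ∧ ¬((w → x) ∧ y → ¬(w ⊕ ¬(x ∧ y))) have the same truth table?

equivalent

x | y | z | w || φ | ψ
T | T | T | T || T | T
T | T | T | F || F | F
T | T | F | T || F | F
T | T | F | F || F | F
T | F | T | T || F | F
T | F | T | F || F | F
T | F | F | T || F | F
T | F | F | F || F | F
F | T | T | T || F | F
F | T | T | F || T | T
F | T | F | T || F | F
F | T | F | F || F | F
F | F | T | T || F | F
F | F | T | F || F | F
F | F | F | T || F | F
F | F | F | F || F | F
The columns for φ and ψ agree on every row, so they are logically equivalent.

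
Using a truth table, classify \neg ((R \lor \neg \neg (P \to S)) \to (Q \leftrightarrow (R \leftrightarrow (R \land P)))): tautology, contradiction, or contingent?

P | Q | R | S | (P \to S) | \neg (P \to S) | \neg \neg (P \to S) | (R \lor \neg \neg (P \to S)) | (R \land P) | φ
- | - | - | - | --------- | -------------- | ------------------- | ---------------------------- | ----------- | -
T | T | T | T |     T     |       F        |          T          |              T               |      T      | F
T | T | T | F |     F     |       T        |          F          |              T               |      T      | F
T | T | F | T |     T     |       F        |          T          |              T               |      F      | F
T | T | F | F |     F     |       T        |          F          |              F               |      F      | F
T | F | T | T |     T     |       F        |          T          |              T               |      T      | T
T | F | T | F |     F     |       T        |          F          |              T               |      T      | T
T | F | F | T |     T     |       F        |          T          |              T               |      F      | T
T | F | F | F |     F     |       T        |          F          |              F               |      F      | F
F | T | T | T |     T     |       F        |          T          |              T               |      F      | T
F | T | T | F |     T     |       F        |          T          |              T               |      F      | T
F | T | F | T |     T     |       F        |          T          |              T               |      F      | F
F | T | F | F |     T     |       F        |          T          |              T               |      F      | F
F | F | T | T |     T     |       F        |          T          |              T               |      F      | F
F | F | T | F |     T     |       F        |          T          |              T               |      F      | F
F | F | F | T |     T     |       F        |          T          |              T               |      F      | T
F | F | F | F |     T     |       F        |          T          |              T               |      F      | T
7 of 16 rows are T, so the formula is contingent.

contingent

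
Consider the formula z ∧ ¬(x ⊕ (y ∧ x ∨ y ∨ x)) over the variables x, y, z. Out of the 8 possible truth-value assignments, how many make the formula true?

x | y | z || (y ∧ x) | ((y ∧ x) ∨ y) | (((y ∧ x) ∨ y) ∨ x) | (x ⊕ (((y ∧ x) ∨ y) ∨ x)) | ¬(x ⊕ (((y ∧ x) ∨ y) ∨ x)) | (z ∧ ¬(x ⊕ (((y ∧ x) ∨ y) ∨ x)))
T | T | T ||    T    |       T       |          T          |             F             |             T              |                T                
T | T | F ||    T    |       T       |          T          |             F             |             T              |                F                
T | F | T ||    F    |       F       |          T          |             F             |             T              |                T                
T | F | F ||    F    |       F       |          T          |             F             |             T              |                F                
F | T | T ||    F    |       T       |          T          |             T             |             F              |                F                
F | T | F ||    F    |       T       |          T          |             T             |             F              |                F                
F | F | T ||    F    |       F       |          F          |             F             |             T              |                T                
F | F | F ||    F    |       F       |          F          |             F             |             T              |                F                
The formula is true on 3 of the 8 rows.

3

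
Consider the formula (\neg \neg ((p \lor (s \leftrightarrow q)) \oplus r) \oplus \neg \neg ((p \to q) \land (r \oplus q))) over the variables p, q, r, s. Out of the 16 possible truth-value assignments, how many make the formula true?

6

p | q | r | s || (s \leftrightarrow q) | (p \to q) | (r \oplus q) | φ
0 | 0 | 0 | 0 ||           1           |     1     |      0       | 1
0 | 0 | 0 | 1 ||           0           |     1     |      0       | 0
0 | 0 | 1 | 0 ||           1           |     1     |      1       | 1
0 | 0 | 1 | 1 ||           0           |     1     |      1       | 0
0 | 1 | 0 | 0 ||           0           |     1     |      1       | 1
0 | 1 | 0 | 1 ||           1           |     1     |      1       | 0
0 | 1 | 1 | 0 ||           0           |     1     |      0       | 1
0 | 1 | 1 | 1 ||           1           |     1     |      0       | 0
1 | 0 | 0 | 0 ||           1           |     0     |      0       | 1
1 | 0 | 0 | 1 ||           0           |     0     |      0       | 1
1 | 0 | 1 | 0 ||           1           |     0     |      1       | 0
1 | 0 | 1 | 1 ||           0           |     0     |      1       | 0
1 | 1 | 0 | 0 ||           0           |     1     |      1       | 0
1 | 1 | 0 | 1 ||           1           |     1     |      1       | 0
1 | 1 | 1 | 0 ||           0           |     1     |      0       | 0
1 | 1 | 1 | 1 ||           1           |     1     |      0       | 0
The formula is true on 6 of the 16 rows.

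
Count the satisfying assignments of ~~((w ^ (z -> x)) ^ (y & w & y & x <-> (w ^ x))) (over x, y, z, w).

10

  x   |   y   |   z   |   w   |   φ  
----- | ----- | ----- | ----- | -----
 True |  True |  True |  True | False
 True |  True |  True | False |  True
 True |  True | False |  True | False
 True |  True | False | False |  True
 True | False |  True |  True |  True
 True | False |  True | False |  True
 True | False | False |  True |  True
 True | False | False | False |  True
False |  True |  True |  True |  True
False |  True |  True | False |  True
False |  True | False |  True | False
False |  True | False | False | False
False | False |  True |  True |  True
False | False |  True | False |  True
False | False | False |  True | False
False | False | False | False | False
The formula is true on 10 of the 16 rows.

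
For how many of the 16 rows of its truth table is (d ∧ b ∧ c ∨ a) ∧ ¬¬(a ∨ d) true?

a | b | c | d | (((d ∧ b ∧ c) ∨ a) ∧ ¬¬(a ∨ d))
- | - | - | - | -------------------------------
0 | 0 | 0 | 0 |                0               
0 | 0 | 0 | 1 |                0               
0 | 0 | 1 | 0 |                0               
0 | 0 | 1 | 1 |                0               
0 | 1 | 0 | 0 |                0               
0 | 1 | 0 | 1 |                0               
0 | 1 | 1 | 0 |                0               
0 | 1 | 1 | 1 |                1               
1 | 0 | 0 | 0 |                1               
1 | 0 | 0 | 1 |                1               
1 | 0 | 1 | 0 |                1               
1 | 0 | 1 | 1 |                1               
1 | 1 | 0 | 0 |                1               
1 | 1 | 0 | 1 |                1               
1 | 1 | 1 | 0 |                1               
1 | 1 | 1 | 1 |                1               
The formula is true on 9 of the 16 rows.

9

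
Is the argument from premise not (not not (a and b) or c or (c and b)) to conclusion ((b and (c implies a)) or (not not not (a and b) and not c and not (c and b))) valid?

yes

  a      b      c    |    φ      ψ  
 True   True   True  |  False   True
 True   True  False  |  False   True
 True  False   True  |  False  False
 True  False  False  |   True   True
False   True   True  |  False  False
False   True  False  |   True   True
False  False   True  |  False  False
False  False  False  |   True   True
In every row where φ is true, ψ is also true, so φ ⊨ ψ.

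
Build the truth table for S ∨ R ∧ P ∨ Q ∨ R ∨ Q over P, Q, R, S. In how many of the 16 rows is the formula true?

14

P  Q  R  S  |  (R ∧ P)  (Q ∨ R)  (S ∨ (R ∧ P) ∨ (Q ∨ R) ∨ Q)
1  1  1  1  |     1        1                  1             
1  1  1  0  |     1        1                  1             
1  1  0  1  |     0        1                  1             
1  1  0  0  |     0        1                  1             
1  0  1  1  |     1        1                  1             
1  0  1  0  |     1        1                  1             
1  0  0  1  |     0        0                  1             
1  0  0  0  |     0        0                  0             
0  1  1  1  |     0        1                  1             
0  1  1  0  |     0        1                  1             
0  1  0  1  |     0        1                  1             
0  1  0  0  |     0        1                  1             
0  0  1  1  |     0        1                  1             
0  0  1  0  |     0        1                  1             
0  0  0  1  |     0        0                  1             
0  0  0  0  |     0        0                  0             
The formula is true on 14 of the 16 rows.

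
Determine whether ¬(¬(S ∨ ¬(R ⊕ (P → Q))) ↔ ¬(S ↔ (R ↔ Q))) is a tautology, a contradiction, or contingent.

contingent

P | Q | R | S || φ
1 | 1 | 1 | 1 || 0
1 | 1 | 1 | 0 || 1
1 | 1 | 0 | 1 || 1
1 | 1 | 0 | 0 || 1
1 | 0 | 1 | 1 || 1
1 | 0 | 1 | 0 || 1
1 | 0 | 0 | 1 || 0
1 | 0 | 0 | 0 || 1
0 | 1 | 1 | 1 || 0
0 | 1 | 1 | 0 || 1
0 | 1 | 0 | 1 || 1
0 | 1 | 0 | 0 || 1
0 | 0 | 1 | 1 || 1
0 | 0 | 1 | 0 || 0
0 | 0 | 0 | 1 || 0
0 | 0 | 0 | 0 || 0
10 of 16 rows are 1, so the formula is contingent.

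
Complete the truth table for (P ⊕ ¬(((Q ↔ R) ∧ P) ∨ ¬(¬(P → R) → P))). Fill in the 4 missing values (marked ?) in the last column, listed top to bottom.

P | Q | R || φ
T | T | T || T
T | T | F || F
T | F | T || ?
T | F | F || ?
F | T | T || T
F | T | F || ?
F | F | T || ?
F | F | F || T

Row P=T, Q=F, R=T: ¬(((Q ↔ R) ∧ P) ∨ ¬(¬(P → R) → P)) = T, so the formula = F.
Row P=T, Q=F, R=F: ¬(((Q ↔ R) ∧ P) ∨ ¬(¬(P → R) → P)) = F, so the formula = T.
Row P=F, Q=T, R=F: ¬(((Q ↔ R) ∧ P) ∨ ¬(¬(P → R) → P)) = T, so the formula = T.
Row P=F, Q=F, R=T: ¬(((Q ↔ R) ∧ P) ∨ ¬(¬(P → R) → P)) = T, so the formula = T.

F, T, T, T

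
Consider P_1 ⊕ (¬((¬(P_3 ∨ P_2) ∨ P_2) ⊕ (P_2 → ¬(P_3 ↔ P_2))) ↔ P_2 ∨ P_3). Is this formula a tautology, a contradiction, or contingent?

contingent

 P_1    P_2    P_3   |  (P_3 ∨ P_2)  ¬(P_3 ∨ P_2)  (¬(P_3 ∨ P_2) ∨ P_2)  (P_3 ↔ P_2)  ¬(P_3 ↔ P_2)  (P_2 → ¬(P_3 ↔ P_2))  (P_2 ∨ P_3)    φ  
 True   True   True  |      True        False              True              True        False             False              True      True
 True   True  False  |      True        False              True             False         True              True              True     False
 True  False   True  |      True        False             False             False         True              True              True      True
 True  False  False  |     False         True              True              True        False              True             False      True
False   True   True  |      True        False              True              True        False             False              True     False
False   True  False  |      True        False              True             False         True              True              True      True
False  False   True  |      True        False             False             False         True              True              True     False
False  False  False  |     False         True              True              True        False              True             False     False
4 of 8 rows are True, so the formula is contingent.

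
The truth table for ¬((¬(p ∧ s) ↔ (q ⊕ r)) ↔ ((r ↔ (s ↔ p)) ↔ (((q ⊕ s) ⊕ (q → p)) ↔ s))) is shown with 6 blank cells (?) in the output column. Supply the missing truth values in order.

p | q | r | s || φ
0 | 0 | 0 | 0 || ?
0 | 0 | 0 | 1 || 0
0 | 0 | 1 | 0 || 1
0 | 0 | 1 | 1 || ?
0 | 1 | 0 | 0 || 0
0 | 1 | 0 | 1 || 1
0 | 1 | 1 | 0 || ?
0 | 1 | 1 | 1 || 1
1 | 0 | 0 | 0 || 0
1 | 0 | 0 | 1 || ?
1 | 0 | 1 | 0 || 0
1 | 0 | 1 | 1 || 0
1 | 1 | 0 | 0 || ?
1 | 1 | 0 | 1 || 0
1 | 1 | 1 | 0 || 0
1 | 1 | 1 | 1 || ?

1, 0, 0, 0, 0, 0

Row p=0, q=0, r=0, s=0: (¬(p ∧ s) ↔ (q ⊕ r)) = 0, ((r ↔ (s ↔ p)) ↔ (((q ⊕ s) ⊕ (q → p)) ↔ s)) = 1, ((¬(p ∧ s) ↔ (q ⊕ r)) ↔ ((r ↔ (s ↔ p)) ↔ (((q ⊕ s) ⊕ (q → p)) ↔ s))) = 0, so the formula = 1.
Row p=0, q=0, r=1, s=1: (¬(p ∧ s) ↔ (q ⊕ r)) = 1, ((r ↔ (s ↔ p)) ↔ (((q ⊕ s) ⊕ (q → p)) ↔ s)) = 1, ((¬(p ∧ s) ↔ (q ⊕ r)) ↔ ((r ↔ (s ↔ p)) ↔ (((q ⊕ s) ⊕ (q → p)) ↔ s))) = 1, so the formula = 0.
Row p=0, q=1, r=1, s=0: (¬(p ∧ s) ↔ (q ⊕ r)) = 0, ((r ↔ (s ↔ p)) ↔ (((q ⊕ s) ⊕ (q → p)) ↔ s)) = 0, ((¬(p ∧ s) ↔ (q ⊕ r)) ↔ ((r ↔ (s ↔ p)) ↔ (((q ⊕ s) ⊕ (q → p)) ↔ s))) = 1, so the formula = 0.
Row p=1, q=0, r=0, s=1: (¬(p ∧ s) ↔ (q ⊕ r)) = 1, ((r ↔ (s ↔ p)) ↔ (((q ⊕ s) ⊕ (q → p)) ↔ s)) = 1, ((¬(p ∧ s) ↔ (q ⊕ r)) ↔ ((r ↔ (s ↔ p)) ↔ (((q ⊕ s) ⊕ (q → p)) ↔ s))) = 1, so the formula = 0.
Row p=1, q=1, r=0, s=0: (¬(p ∧ s) ↔ (q ⊕ r)) = 1, ((r ↔ (s ↔ p)) ↔ (((q ⊕ s) ⊕ (q → p)) ↔ s)) = 1, ((¬(p ∧ s) ↔ (q ⊕ r)) ↔ ((r ↔ (s ↔ p)) ↔ (((q ⊕ s) ⊕ (q → p)) ↔ s))) = 1, so the formula = 0.
Row p=1, q=1, r=1, s=1: (¬(p ∧ s) ↔ (q ⊕ r)) = 1, ((r ↔ (s ↔ p)) ↔ (((q ⊕ s) ⊕ (q → p)) ↔ s)) = 1, ((¬(p ∧ s) ↔ (q ⊕ r)) ↔ ((r ↔ (s ↔ p)) ↔ (((q ⊕ s) ⊕ (q → p)) ↔ s))) = 1, so the formula = 0.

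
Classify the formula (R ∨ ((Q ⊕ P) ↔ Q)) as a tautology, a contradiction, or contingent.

P | Q | R || (R ∨ ((Q ⊕ P) ↔ Q))
0 | 0 | 0 ||          1         
0 | 0 | 1 ||          1         
0 | 1 | 0 ||          1         
0 | 1 | 1 ||          1         
1 | 0 | 0 ||          0         
1 | 0 | 1 ||          1         
1 | 1 | 0 ||          0         
1 | 1 | 1 ||          1         
6 of 8 rows are 1, so the formula is contingent.

contingent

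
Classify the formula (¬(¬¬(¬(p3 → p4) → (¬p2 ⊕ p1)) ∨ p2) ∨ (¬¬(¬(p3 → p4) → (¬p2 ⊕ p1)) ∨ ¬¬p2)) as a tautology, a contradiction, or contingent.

tautology

p1 | p2 | p3 | p4 | (p3 → p4) | ¬(p3 → p4) | ¬p2 | (¬p2 ⊕ p1) | (¬(p3 → p4) → (¬p2 ⊕ p1)) | ¬(¬(p3 → p4) → (¬p2 ⊕ p1)) | ¬¬(¬(p3 → p4) → (¬p2 ⊕ p1)) | ¬¬p2 | φ
-- | -- | -- | -- | --------- | ---------- | --- | ---------- | ------------------------- | -------------------------- | --------------------------- | ---- | -
T  | T  | T  | T  |     T     |     F      |  F  |     T      |             T             |             F              |              T              |  T   | T
T  | T  | T  | F  |     F     |     T      |  F  |     T      |             T             |             F              |              T              |  T   | T
T  | T  | F  | T  |     T     |     F      |  F  |     T      |             T             |             F              |              T              |  T   | T
T  | T  | F  | F  |     T     |     F      |  F  |     T      |             T             |             F              |              T              |  T   | T
T  | F  | T  | T  |     T     |     F      |  T  |     F      |             T             |             F              |              T              |  F   | T
T  | F  | T  | F  |     F     |     T      |  T  |     F      |             F             |             T              |              F              |  F   | T
T  | F  | F  | T  |     T     |     F      |  T  |     F      |             T             |             F              |              T              |  F   | T
T  | F  | F  | F  |     T     |     F      |  T  |     F      |             T             |             F              |              T              |  F   | T
F  | T  | T  | T  |     T     |     F      |  F  |     F      |             T             |             F              |              T              |  T   | T
F  | T  | T  | F  |     F     |     T      |  F  |     F      |             F             |             T              |              F              |  T   | T
F  | T  | F  | T  |     T     |     F      |  F  |     F      |             T             |             F              |              T              |  T   | T
F  | T  | F  | F  |     T     |     F      |  F  |     F      |             T             |             F              |              T              |  T   | T
F  | F  | T  | T  |     T     |     F      |  T  |     T      |             T             |             F              |              T              |  F   | T
F  | F  | T  | F  |     F     |     T      |  T  |     T      |             T             |             F              |              T              |  F   | T
F  | F  | F  | T  |     T     |     F      |  T  |     T      |             T             |             F              |              T              |  F   | T
F  | F  | F  | F  |     T     |     F      |  T  |     T      |             T             |             F              |              T              |  F   | T
Every row is T, so the formula is a tautology.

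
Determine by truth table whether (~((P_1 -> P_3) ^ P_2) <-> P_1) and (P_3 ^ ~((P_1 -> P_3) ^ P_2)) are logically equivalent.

 P_1  |  P_2  |  P_3  |   φ   |   ψ  
----- | ----- | ----- | ----- | -----
False | False | False |  True | False
False | False |  True |  True |  True
False |  True | False | False |  True
False |  True |  True | False | False
 True | False | False |  True |  True
 True | False |  True | False |  True
 True |  True | False | False | False
 True |  True |  True |  True | False
The columns differ at P_1=False, P_2=False, P_3=False (φ=True, ψ=False), so they are not equivalent.

not equivalent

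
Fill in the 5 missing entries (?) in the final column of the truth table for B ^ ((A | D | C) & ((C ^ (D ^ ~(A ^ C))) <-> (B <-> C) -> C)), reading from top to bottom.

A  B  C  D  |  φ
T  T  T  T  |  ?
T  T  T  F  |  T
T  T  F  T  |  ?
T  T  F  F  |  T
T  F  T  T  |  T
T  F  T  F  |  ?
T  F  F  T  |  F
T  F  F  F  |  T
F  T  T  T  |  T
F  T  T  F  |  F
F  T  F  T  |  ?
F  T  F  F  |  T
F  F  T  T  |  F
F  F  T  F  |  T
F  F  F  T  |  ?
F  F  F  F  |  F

F, F, F, T, T

Row A=T, B=T, C=T, D=T: ((A | D | C) & ((C ^ (D ^ ~(A ^ C))) <-> (B <-> C) -> C)) = T, so the formula = F.
Row A=T, B=T, C=F, D=T: ((A | D | C) & ((C ^ (D ^ ~(A ^ C))) <-> (B <-> C) -> C)) = T, so the formula = F.
Row A=T, B=F, C=T, D=F: ((A | D | C) & ((C ^ (D ^ ~(A ^ C))) <-> (B <-> C) -> C)) = F, so the formula = F.
Row A=F, B=T, C=F, D=T: ((A | D | C) & ((C ^ (D ^ ~(A ^ C))) <-> (B <-> C) -> C)) = F, so the formula = T.
Row A=F, B=F, C=F, D=T: ((A | D | C) & ((C ^ (D ^ ~(A ^ C))) <-> (B <-> C) -> C)) = T, so the formula = T.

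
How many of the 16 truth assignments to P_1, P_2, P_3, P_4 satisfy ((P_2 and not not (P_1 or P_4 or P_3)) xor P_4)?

7

P_1  P_2  P_3  P_4  |  φ
 F    F    F    F   |  F
 F    F    F    T   |  T
 F    F    T    F   |  F
 F    F    T    T   |  T
 F    T    F    F   |  F
 F    T    F    T   |  F
 F    T    T    F   |  T
 F    T    T    T   |  F
 T    F    F    F   |  F
 T    F    F    T   |  T
 T    F    T    F   |  F
 T    F    T    T   |  T
 T    T    F    F   |  T
 T    T    F    T   |  F
 T    T    T    F   |  T
 T    T    T    T   |  F
The formula is true on 7 of the 16 rows.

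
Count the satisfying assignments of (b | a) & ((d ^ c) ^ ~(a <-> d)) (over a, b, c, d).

6

  a      b      c      d    |    φ  
False  False  False  False  |  False
False  False  False   True  |  False
False  False   True  False  |  False
False  False   True   True  |  False
False   True  False  False  |  False
False   True  False   True  |  False
False   True   True  False  |   True
False   True   True   True  |   True
 True  False  False  False  |   True
 True  False  False   True  |   True
 True  False   True  False  |  False
 True  False   True   True  |  False
 True   True  False  False  |   True
 True   True  False   True  |   True
 True   True   True  False  |  False
 True   True   True   True  |  False
The formula is true on 6 of the 16 rows.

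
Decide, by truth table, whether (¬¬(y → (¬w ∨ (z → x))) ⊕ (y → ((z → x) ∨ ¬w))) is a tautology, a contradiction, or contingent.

contradiction

  x   |   y   |   z   |   w   |   φ  
----- | ----- | ----- | ----- | -----
 True |  True |  True |  True | False
 True |  True |  True | False | False
 True |  True | False |  True | False
 True |  True | False | False | False
 True | False |  True |  True | False
 True | False |  True | False | False
 True | False | False |  True | False
 True | False | False | False | False
False |  True |  True |  True | False
False |  True |  True | False | False
False |  True | False |  True | False
False |  True | False | False | False
False | False |  True |  True | False
False | False |  True | False | False
False | False | False |  True | False
False | False | False | False | False
Every row is False, so the formula is a contradiction.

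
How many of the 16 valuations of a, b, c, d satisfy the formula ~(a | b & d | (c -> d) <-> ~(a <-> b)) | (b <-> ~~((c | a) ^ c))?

  a      b      c      d       (b & d)  (c -> d)  (a | (b & d) | (c -> d))  (a <-> b)  ~(a <-> b)  (c | a)  ((c | a) ^ c)  ~((c | a) ^ c)  ~~((c | a) ^ c)  (b <-> ~~((c | a) ^ c))    φ  
 True   True   True   True       True     True              True               True      False       True       False           True            False                False            True
 True   True   True  False      False    False              True               True      False       True       False           True            False                False            True
 True   True  False   True       True     True              True               True      False       True        True          False             True                 True            True
 True   True  False  False      False     True              True               True      False       True        True          False             True                 True            True
 True  False   True   True      False     True              True              False       True       True       False           True            False                 True            True
 True  False   True  False      False    False              True              False       True       True       False           True            False                 True            True
 True  False  False   True      False     True              True              False       True       True        True          False             True                False           False
 True  False  False  False      False     True              True              False       True       True        True          False             True                False           False
False   True   True   True       True     True              True              False       True       True       False           True            False                False           False
False   True   True  False      False    False             False              False       True       True       False           True            False                False            True
False   True  False   True       True     True              True              False       True      False       False           True            False                False           False
False   True  False  False      False     True              True              False       True      False       False           True            False                False           False
False  False   True   True      False     True              True               True      False       True       False           True            False                 True            True
False  False   True  False      False    False             False               True      False       True       False           True            False                 True            True
False  False  False   True      False     True              True               True      False      False       False           True            False                 True            True
False  False  False  False      False     True              True               True      False      False       False           True            False                 True            True
The formula is true on 11 of the 16 rows.

11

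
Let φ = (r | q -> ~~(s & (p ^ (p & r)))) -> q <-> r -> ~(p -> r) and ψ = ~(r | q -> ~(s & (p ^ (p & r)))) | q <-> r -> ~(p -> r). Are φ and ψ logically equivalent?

  p   |   q   |   r   |   s   |   φ   |   ψ  
----- | ----- | ----- | ----- | ----- | -----
False | False | False | False | False | False
False | False | False |  True | False | False
False | False |  True | False | False |  True
False | False |  True |  True | False |  True
False |  True | False | False |  True |  True
False |  True | False |  True |  True |  True
False |  True |  True | False | False | False
False |  True |  True |  True | False | False
 True | False | False | False | False | False
 True | False | False |  True | False | False
 True | False |  True | False | False |  True
 True | False |  True |  True | False |  True
 True |  True | False | False |  True |  True
 True |  True | False |  True |  True |  True
 True |  True |  True | False | False | False
 True |  True |  True |  True | False | False
The columns differ at p=False, q=False, r=True, s=False (φ=False, ψ=True), so they are not equivalent.

not equivalent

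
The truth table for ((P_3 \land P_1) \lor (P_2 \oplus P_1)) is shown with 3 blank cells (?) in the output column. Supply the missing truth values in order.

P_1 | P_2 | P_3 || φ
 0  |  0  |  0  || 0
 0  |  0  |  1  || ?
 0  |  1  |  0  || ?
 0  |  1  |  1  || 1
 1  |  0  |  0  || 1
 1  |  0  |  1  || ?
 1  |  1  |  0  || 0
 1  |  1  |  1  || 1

Row P_1=0, P_2=0, P_3=1: (P_3 \land P_1) = 0, (P_2 \oplus P_1) = 0, so the formula = 0.
Row P_1=0, P_2=1, P_3=0: (P_3 \land P_1) = 0, (P_2 \oplus P_1) = 1, so the formula = 1.
Row P_1=1, P_2=0, P_3=1: (P_3 \land P_1) = 1, (P_2 \oplus P_1) = 1, so the formula = 1.

0, 1, 1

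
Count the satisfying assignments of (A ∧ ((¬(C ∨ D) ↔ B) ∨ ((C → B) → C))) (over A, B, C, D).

  A   |   B   |   C   |   D   | (C ∨ D) | ¬(C ∨ D) | (¬(C ∨ D) ↔ B) | (C → B) | ((C → B) → C) |   φ  
----- | ----- | ----- | ----- | ------- | -------- | -------------- | ------- | ------------- | -----
 True |  True |  True |  True |   True  |  False   |     False      |   True  |      True     |  True
 True |  True |  True | False |   True  |  False   |     False      |   True  |      True     |  True
 True |  True | False |  True |   True  |  False   |     False      |   True  |     False     | False
 True |  True | False | False |  False  |   True   |      True      |   True  |     False     |  True
 True | False |  True |  True |   True  |  False   |      True      |  False  |      True     |  True
 True | False |  True | False |   True  |  False   |      True      |  False  |      True     |  True
 True | False | False |  True |   True  |  False   |      True      |   True  |     False     |  True
 True | False | False | False |  False  |   True   |     False      |   True  |     False     | False
False |  True |  True |  True |   True  |  False   |     False      |   True  |      True     | False
False |  True |  True | False |   True  |  False   |     False      |   True  |      True     | False
False |  True | False |  True |   True  |  False   |     False      |   True  |     False     | False
False |  True | False | False |  False  |   True   |      True      |   True  |     False     | False
False | False |  True |  True |   True  |  False   |      True      |  False  |      True     | False
False | False |  True | False |   True  |  False   |      True      |  False  |      True     | False
False | False | False |  True |   True  |  False   |      True      |   True  |     False     | False
False | False | False | False |  False  |   True   |     False      |   True  |     False     | False
The formula is true on 6 of the 16 rows.

6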